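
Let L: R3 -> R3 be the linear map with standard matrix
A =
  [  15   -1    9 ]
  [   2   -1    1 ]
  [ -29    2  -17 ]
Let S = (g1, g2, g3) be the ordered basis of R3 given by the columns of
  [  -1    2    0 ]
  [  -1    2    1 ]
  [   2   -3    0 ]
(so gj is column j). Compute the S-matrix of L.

With P the matrix whose columns are g1, ..., g3, [L]_S = P^(-1) A P.
Column by column: L(g1) = A g1 = (4, 1, -7); its S-coordinates (-2, 1, -3) give column 1.
Continuing for each basis vector yields [L]_S = [[-2, -3, 1], [1, -1, 0], [-3, -2, 0]].

[[-2, -3, 1], [1, -1, 0], [-3, -2, 0]]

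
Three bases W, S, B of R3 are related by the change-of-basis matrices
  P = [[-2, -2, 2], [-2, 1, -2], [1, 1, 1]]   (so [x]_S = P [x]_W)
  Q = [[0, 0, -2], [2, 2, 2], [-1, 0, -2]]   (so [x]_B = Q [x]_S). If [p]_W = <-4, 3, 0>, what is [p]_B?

First [p]_S = P [p]_W = <2, 11, -1>.
Then [p]_B = Q [p]_S = <2, 24, 0>.

<2, 24, 0>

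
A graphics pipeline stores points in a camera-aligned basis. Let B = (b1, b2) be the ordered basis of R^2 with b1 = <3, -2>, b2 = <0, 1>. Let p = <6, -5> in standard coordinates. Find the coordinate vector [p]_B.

[p]_B is the unique c with M c = p, where M has columns b1, b2.
System: 3c_1 + 0c_2 = 6, -2c_1 + c_2 = -5; solving gives c_1 = 2, c_2 = -1.
Check: 2b1 - b2 = <6, -5>.

<2, -1>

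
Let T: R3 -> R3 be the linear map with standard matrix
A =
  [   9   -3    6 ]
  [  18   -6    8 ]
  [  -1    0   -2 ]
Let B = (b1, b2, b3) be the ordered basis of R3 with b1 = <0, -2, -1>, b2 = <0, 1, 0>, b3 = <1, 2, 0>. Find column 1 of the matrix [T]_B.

Compute T(b1) = A b1 = <0, 4, 2> in standard coordinates.
Then write this in B-coordinates: solve for y in y_1 b1 + ... + y_3 b3 = <0, 4, 2>.
This gives y = <-2, 0, 0>, which is column 1 of [T]_B.

<-2, 0, 0>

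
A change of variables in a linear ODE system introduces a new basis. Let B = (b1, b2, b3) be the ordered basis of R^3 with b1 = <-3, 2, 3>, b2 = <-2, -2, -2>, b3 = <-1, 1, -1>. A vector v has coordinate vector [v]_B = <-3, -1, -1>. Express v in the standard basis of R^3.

v = M [v]_B, where M has columns b1, ..., b3.
Carrying out the matrix-vector product, v = <12, -5, -6>.

<12, -5, -6>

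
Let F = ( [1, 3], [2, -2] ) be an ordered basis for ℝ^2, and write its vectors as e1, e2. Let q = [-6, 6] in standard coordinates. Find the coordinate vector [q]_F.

[0, -3]

We seek scalars with c_1 e1 + c_2 e2 = q; equivalently solve M c = q where the columns of M are e1, e2.
System: c_1 + 2c_2 = -6, 3c_1 - 2c_2 = 6; solving gives c_1 = 0, c_2 = -3.
Check: 0·e1 - 3e2 = [-6, 6].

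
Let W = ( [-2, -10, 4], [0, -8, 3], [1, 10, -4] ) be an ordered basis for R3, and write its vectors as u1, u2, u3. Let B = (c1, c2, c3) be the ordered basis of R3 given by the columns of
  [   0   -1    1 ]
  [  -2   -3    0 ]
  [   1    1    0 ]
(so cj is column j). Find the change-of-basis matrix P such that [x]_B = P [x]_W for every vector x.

Let M have columns uj and N have columns cj. Then for every x, N [x]_B = x = M [x]_W, so P = N^(-1) M.
Since det N = 1, N^(-1) has integer entries; multiplying gives P = [[2, 1, -2], [2, 2, -2], [0, 2, -1]].

[[2, 1, -2], [2, 2, -2], [0, 2, -1]]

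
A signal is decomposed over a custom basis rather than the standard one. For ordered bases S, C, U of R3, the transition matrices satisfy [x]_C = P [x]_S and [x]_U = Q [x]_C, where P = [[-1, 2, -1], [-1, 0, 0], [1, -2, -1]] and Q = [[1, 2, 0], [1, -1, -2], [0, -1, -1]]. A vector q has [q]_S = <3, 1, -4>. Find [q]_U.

<-3, -4, -2>

Apply P to get C-coordinates <3, -3, 5>, then Q to get U-coordinates.
The result is [q]_U = <-3, -4, -2>.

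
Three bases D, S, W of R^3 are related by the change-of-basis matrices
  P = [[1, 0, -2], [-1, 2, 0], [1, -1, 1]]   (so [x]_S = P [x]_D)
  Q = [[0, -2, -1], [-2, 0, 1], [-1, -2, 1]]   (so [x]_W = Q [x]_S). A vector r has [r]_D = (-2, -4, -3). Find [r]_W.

Composing the changes, [r]_W = Q P [r]_D.
Q P = [[1, -3, -1], [-1, -1, 5], [2, -5, 3]]; applying this to (-2, -4, -3) gives (13, -9, 7).

(13, -9, 7)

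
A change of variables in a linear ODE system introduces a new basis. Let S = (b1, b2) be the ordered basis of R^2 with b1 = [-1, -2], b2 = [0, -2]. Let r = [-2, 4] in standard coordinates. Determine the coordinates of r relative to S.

[2, -4]

We seek scalars with c_1 b1 + c_2 b2 = r; equivalently solve M c = r where the columns of M are b1, b2.
System: -c_1 + 0c_2 = -2, -2c_1 - 2c_2 = 4; solving gives c_1 = 2, c_2 = -4.
Check: 2b1 - 4b2 = [-2, 4].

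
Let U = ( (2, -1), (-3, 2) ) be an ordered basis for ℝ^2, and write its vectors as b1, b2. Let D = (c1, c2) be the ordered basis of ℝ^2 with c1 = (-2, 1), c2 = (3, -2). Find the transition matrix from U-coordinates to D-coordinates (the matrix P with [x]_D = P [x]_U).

[[-1, 0], [0, -1]]

Let M have columns bj and N have columns cj. Then for every x, N [x]_D = x = M [x]_U, so P = N^(-1) M.
Since det N = 1, N^(-1) has integer entries; multiplying gives P = [[-1, 0], [0, -1]].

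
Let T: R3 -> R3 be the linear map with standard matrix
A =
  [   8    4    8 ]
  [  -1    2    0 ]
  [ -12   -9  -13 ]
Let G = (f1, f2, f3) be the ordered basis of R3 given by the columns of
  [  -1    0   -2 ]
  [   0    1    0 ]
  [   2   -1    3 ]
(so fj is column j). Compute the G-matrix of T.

Let P have columns f1, ..., f3. Then [T]_G = P^(-1) A P.
Here det P = 1, so P^(-1) is integer; computing A P first and then P^(-1)(A P) gives [[-2, 0, -2], [1, 2, 2], [-3, 2, -3]].

[[-2, 0, -2], [1, 2, 2], [-3, 2, -3]]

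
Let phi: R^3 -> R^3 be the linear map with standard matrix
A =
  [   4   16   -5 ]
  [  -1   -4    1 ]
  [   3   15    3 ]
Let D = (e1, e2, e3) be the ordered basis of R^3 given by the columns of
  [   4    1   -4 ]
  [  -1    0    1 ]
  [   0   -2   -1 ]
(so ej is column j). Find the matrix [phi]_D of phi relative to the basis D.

Let P have columns e1, ..., e3. Then [phi]_D = P^(-1) A P.
Here det P = -1, so P^(-1) is integer; computing A P first and then P^(-1)(A P) gives [[3, 2, -1], [0, 2, 1], [3, -1, -2]].

[[3, 2, -1], [0, 2, 1], [3, -1, -2]]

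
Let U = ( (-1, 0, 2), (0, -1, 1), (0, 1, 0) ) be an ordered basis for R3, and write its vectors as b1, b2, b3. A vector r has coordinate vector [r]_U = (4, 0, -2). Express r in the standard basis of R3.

r = M [r]_U, where M has columns b1, ..., b3.
Carrying out the matrix-vector product, r = (-4, -2, 8).

(-4, -2, 8)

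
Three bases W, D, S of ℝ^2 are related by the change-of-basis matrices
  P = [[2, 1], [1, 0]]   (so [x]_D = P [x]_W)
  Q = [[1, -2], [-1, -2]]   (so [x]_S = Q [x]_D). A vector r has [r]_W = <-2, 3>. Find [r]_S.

<3, 5>

Composing the changes, [r]_S = Q P [r]_W.
Q P = [[0, 1], [-4, -1]]; applying this to <-2, 3> gives <3, 5>.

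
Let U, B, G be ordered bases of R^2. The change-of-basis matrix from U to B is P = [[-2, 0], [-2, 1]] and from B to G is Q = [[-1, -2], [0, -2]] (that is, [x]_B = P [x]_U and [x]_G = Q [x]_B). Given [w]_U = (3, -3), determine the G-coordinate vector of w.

Apply P to get B-coordinates (-6, -9), then Q to get G-coordinates.
The result is [w]_G = (24, 18).

(24, 18)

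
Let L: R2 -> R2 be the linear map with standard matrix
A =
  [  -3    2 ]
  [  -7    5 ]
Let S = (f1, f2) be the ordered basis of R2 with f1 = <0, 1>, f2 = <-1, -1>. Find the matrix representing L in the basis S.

Let P have columns f1, f2. Then [L]_S = P^(-1) A P.
Here det P = 1, so P^(-1) is integer; computing A P first and then P^(-1)(A P) gives [[3, 1], [-2, -1]].

[[3, 1], [-2, -1]]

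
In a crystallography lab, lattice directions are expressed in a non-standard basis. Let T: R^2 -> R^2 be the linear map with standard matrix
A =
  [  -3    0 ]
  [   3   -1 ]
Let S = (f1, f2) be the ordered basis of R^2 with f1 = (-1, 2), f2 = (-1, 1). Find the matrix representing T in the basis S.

[[-2, -1], [-1, -2]]

The j-th column of [T]_S is [T(fj)]_S.
T(f1) = A f1 = (3, -5) = -2f1 - f2, so column 1 is (-2, -1).
Repeating for f2 and assembling the columns gives [[-2, -1], [-1, -2]].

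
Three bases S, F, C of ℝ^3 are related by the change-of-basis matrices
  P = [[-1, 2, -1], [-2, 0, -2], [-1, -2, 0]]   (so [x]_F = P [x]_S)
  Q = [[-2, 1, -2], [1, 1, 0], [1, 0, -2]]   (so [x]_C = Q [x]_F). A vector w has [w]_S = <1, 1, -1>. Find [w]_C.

<2, 2, 8>

Apply P to get F-coordinates <2, 0, -3>, then Q to get C-coordinates.
The result is [w]_C = <2, 2, 8>.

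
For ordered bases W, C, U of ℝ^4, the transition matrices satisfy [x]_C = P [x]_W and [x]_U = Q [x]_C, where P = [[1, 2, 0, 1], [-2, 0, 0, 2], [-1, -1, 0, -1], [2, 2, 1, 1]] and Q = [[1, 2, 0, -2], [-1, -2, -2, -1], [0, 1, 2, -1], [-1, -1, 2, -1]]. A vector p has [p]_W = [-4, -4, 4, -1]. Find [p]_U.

Composing the changes, [p]_U = Q P [p]_W.
Q P = [[-7, -2, -2, 3], [3, -2, -1, -4], [-6, -4, -1, -1], [-3, -6, -1, -6]]; applying this to [-4, -4, 4, -1] gives [25, -4, 37, 38].

[25, -4, 37, 38]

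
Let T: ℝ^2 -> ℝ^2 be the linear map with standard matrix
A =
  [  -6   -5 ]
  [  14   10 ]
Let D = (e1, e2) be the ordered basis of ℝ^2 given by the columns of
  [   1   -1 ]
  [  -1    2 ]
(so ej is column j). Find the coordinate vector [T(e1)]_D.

Column 1 of [T]_D is the D-coordinate vector of T(e1).
In standard coordinates T(e1) = A e1 = <-1, 4>.
Converting to D: <-1, 4> = 2e1 + 3e2, so the coordinate vector is <2, 3>.

<2, 3>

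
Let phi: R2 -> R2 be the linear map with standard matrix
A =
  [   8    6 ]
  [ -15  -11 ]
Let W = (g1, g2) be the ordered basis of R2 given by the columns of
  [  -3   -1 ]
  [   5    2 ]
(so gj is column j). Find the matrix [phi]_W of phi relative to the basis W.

Let P have columns g1, g2. Then [phi]_W = P^(-1) A P.
Here det P = -1, so P^(-1) is integer; computing A P first and then P^(-1)(A P) gives [[-2, -1], [0, -1]].

[[-2, -1], [0, -1]]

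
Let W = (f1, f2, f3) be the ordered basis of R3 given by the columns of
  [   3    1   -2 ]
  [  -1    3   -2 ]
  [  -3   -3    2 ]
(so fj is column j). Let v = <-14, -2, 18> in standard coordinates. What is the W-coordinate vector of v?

Write v = c_1 f1 + ... + c_3 f3 and solve for the c_i.
Row-reducing the augmented matrix [M | v] gives c = (-4, -2, 0).
Check: -4f1 - 2f2 + 0·f3 = <-14, -2, 18>.

<-4, -2, 0>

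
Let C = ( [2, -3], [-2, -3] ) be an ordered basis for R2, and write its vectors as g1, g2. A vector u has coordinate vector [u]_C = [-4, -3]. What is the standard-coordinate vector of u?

[-2, 21]

u = M [u]_C, where M has columns g1, g2.
Carrying out the matrix-vector product, u = [-2, 21].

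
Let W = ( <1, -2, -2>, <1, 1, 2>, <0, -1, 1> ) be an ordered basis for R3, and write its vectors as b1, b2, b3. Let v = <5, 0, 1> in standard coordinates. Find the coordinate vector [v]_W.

<2, 3, -1>

[v]_W is the unique c with M c = v, where M has columns b1, ..., b3.
Row-reducing the augmented matrix [M | v] gives c = (2, 3, -1).
Check: 2b1 + 3b2 - b3 = <5, 0, 1>.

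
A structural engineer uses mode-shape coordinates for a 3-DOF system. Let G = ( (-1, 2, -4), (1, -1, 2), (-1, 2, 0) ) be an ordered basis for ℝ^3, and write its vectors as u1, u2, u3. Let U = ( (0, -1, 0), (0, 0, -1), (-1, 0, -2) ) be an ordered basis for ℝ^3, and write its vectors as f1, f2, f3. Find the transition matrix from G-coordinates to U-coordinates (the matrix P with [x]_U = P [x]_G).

Let M have columns uj and N have columns fj. Then for every x, N [x]_U = x = M [x]_G, so P = N^(-1) M.
Since det N = -1, N^(-1) has integer entries; multiplying gives P = [[-2, 1, -2], [2, 0, -2], [1, -1, 1]].

[[-2, 1, -2], [2, 0, -2], [1, -1, 1]]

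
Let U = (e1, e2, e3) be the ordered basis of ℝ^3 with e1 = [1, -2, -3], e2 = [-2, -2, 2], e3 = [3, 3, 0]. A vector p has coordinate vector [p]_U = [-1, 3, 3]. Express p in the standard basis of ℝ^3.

[2, 5, 9]

By definition p = -e1 + 3e2 + 3e3.
Summing componentwise gives [2, 5, 9].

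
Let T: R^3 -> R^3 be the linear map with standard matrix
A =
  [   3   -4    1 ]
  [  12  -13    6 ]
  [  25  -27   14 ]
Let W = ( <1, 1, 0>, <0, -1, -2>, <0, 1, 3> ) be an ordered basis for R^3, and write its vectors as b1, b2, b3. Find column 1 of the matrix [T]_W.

<-1, -2, -2>

Column 1 of [T]_W is the W-coordinate vector of T(b1).
In standard coordinates T(b1) = A b1 = <-1, -1, -2>.
Converting to W: <-1, -1, -2> = -b1 - 2b2 - 2b3, so the coordinate vector is <-1, -2, -2>.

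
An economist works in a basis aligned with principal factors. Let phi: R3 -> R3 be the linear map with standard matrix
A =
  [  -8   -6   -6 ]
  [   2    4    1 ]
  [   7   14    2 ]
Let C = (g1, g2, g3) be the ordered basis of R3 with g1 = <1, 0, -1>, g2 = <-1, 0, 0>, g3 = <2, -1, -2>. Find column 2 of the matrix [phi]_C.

<3, -1, 2>

Compute phi(g2) = A g2 = <8, -2, -7> in standard coordinates.
Then write this in C-coordinates: solve for y in y_1 g1 + ... + y_3 g3 = <8, -2, -7>.
This gives y = <3, -1, 2>, which is column 2 of [phi]_C.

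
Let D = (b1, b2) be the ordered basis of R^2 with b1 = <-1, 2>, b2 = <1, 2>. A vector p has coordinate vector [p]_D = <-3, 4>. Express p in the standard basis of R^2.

<7, 2>

The coordinates say p = -3b1 + 4b2; adding the scaled basis vectors gives <7, 2>.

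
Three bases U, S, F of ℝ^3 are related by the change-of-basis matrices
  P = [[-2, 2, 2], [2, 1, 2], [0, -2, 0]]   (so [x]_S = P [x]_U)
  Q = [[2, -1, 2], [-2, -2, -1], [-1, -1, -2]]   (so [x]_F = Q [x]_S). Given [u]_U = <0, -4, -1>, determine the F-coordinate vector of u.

Apply P to get S-coordinates <-10, -6, 8>, then Q to get F-coordinates.
The result is [u]_F = <2, 24, 0>.

<2, 24, 0>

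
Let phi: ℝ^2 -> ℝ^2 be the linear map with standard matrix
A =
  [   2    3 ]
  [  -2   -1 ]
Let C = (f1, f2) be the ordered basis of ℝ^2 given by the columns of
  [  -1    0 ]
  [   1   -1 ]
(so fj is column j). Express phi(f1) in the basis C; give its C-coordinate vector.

<-1, -2>

Compute phi(f1) = A f1 = <1, 1> in standard coordinates.
Then write this in C-coordinates: solve for y in y_1 f1 + y_2 f2 = <1, 1>.
This gives y = <-1, -2>, which is column 1 of [phi]_C.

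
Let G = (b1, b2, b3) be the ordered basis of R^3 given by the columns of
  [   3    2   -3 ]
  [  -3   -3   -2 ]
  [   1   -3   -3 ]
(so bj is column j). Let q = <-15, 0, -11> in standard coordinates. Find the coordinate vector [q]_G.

<-2, 0, 3>

Write q = c_1 b1 + ... + c_3 b3 and solve for the c_i.
Solving this 3x3 system gives c = (-2, 0, 3).
Check: -2b1 + 0·b2 + 3b3 = <-15, 0, -11>.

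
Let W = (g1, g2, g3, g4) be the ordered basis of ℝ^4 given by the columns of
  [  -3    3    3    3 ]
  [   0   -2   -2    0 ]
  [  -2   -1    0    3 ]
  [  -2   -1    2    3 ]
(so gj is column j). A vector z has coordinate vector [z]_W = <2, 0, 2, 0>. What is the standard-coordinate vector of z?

z = M [z]_W, where M has columns g1, ..., g4.
Carrying out the matrix-vector product, z = <0, -4, -4, 0>.

<0, -4, -4, 0>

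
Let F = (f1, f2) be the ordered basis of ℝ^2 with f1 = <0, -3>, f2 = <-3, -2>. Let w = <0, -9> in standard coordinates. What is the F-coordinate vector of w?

[w]_F is the unique c with M c = w, where M has columns f1, f2.
System: 0c_1 - 3c_2 = 0, -3c_1 - 2c_2 = -9; solving gives c_1 = 3, c_2 = 0.
Check: 3f1 + 0·f2 = <0, -9>.

<3, 0>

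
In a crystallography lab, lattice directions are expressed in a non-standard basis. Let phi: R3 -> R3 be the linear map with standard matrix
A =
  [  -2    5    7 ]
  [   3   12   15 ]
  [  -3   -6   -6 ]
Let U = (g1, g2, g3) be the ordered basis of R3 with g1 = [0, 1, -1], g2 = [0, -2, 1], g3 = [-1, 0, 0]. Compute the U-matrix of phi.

[[3, -3, -3], [3, 3, 0], [2, 3, -2]]

Let P have columns g1, ..., g3. Then [phi]_U = P^(-1) A P.
Here det P = 1, so P^(-1) is integer; computing A P first and then P^(-1)(A P) gives [[3, -3, -3], [3, 3, 0], [2, 3, -2]].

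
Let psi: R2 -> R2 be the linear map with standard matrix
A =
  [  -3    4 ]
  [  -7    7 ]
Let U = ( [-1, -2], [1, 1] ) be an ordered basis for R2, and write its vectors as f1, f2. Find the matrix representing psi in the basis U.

The j-th column of [psi]_U is [psi(fj)]_U.
psi(f1) = A f1 = [-5, -7] = 2f1 - 3f2, so column 1 is [2, -3].
Repeating for f2 and assembling the columns gives [[2, 1], [-3, 2]].

[[2, 1], [-3, 2]]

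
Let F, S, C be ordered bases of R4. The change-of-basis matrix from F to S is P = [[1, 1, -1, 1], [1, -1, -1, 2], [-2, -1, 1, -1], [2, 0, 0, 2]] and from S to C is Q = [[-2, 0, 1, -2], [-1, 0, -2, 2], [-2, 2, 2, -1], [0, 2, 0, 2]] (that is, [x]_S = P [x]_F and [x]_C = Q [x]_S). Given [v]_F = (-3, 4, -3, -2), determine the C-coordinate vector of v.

(17, -24, -8, -36)

Composing the changes, [v]_C = Q P [v]_F.
Q P = [[-8, -3, 3, -7], [7, 1, -1, 5], [-6, -6, 2, -2], [6, -2, -2, 8]]; applying this to (-3, 4, -3, -2) gives (17, -24, -8, -36).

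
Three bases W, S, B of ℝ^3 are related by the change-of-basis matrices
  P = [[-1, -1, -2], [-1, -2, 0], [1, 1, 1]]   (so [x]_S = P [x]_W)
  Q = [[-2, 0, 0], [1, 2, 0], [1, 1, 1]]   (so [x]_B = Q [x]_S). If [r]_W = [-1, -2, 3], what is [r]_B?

Apply P to get S-coordinates [-3, 5, 0], then Q to get B-coordinates.
The result is [r]_B = [6, 7, 2].

[6, 7, 2]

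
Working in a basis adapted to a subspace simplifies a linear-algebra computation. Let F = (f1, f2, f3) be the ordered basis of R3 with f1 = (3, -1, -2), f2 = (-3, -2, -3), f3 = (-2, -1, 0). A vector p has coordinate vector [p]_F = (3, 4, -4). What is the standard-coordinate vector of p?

(5, -7, -18)

By definition p = 3f1 + 4f2 - 4f3.
Summing componentwise gives (5, -7, -18).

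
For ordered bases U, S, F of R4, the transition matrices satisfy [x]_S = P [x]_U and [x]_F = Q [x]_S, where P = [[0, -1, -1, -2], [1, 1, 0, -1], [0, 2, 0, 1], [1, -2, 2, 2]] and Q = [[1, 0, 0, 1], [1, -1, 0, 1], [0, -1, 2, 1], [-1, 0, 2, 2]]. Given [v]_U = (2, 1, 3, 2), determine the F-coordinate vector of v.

Composing the changes, [v]_F = Q P [v]_U.
Q P = [[1, -3, 1, 0], [0, -4, 1, 1], [0, 1, 2, 5], [2, 1, 5, 8]]; applying this to (2, 1, 3, 2) gives (2, 1, 17, 36).

(2, 1, 17, 36)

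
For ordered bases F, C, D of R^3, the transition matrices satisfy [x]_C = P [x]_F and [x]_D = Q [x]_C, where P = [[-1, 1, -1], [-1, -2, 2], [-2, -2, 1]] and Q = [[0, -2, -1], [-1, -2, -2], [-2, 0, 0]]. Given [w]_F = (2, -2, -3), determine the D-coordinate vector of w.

Composing the changes, [w]_D = Q P [w]_F.
Q P = [[4, 6, -5], [7, 7, -5], [2, -2, 2]]; applying this to (2, -2, -3) gives (11, 15, 2).

(11, 15, 2)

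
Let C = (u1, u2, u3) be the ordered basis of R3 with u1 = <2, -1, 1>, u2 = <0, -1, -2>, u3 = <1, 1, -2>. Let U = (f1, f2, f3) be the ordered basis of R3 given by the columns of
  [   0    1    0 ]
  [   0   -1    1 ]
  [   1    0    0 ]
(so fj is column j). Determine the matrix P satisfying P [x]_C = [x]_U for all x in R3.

Take x = uj: its C-coordinates are the j-th standard unit vector, so P e_j — column j of P — equals [uj]_U.
u1 = f1 + 2f2 + f3, giving column 1 = <1, 2, 1>; repeating for each j gives P = [[1, -2, -2], [2, 0, 1], [1, -1, 2]].

[[1, -2, -2], [2, 0, 1], [1, -1, 2]]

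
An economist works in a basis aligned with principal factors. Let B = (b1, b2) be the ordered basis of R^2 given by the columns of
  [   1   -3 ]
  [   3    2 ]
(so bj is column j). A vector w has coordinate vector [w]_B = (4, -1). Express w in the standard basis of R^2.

(7, 10)

By definition w = 4b1 - b2.
Summing componentwise gives (7, 10).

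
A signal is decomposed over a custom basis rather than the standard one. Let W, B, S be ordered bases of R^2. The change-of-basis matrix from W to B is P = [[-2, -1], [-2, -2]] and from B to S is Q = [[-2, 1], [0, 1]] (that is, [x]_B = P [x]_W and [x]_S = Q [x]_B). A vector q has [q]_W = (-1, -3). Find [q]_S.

(-2, 8)

Apply P to get B-coordinates (5, 8), then Q to get S-coordinates.
The result is [q]_S = (-2, 8).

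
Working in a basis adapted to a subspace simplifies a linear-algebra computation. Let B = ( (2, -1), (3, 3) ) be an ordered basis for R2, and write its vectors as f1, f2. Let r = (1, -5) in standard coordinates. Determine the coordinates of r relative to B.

(2, -1)

[r]_B is the unique c with M c = r, where M has columns f1, f2.
System: 2c_1 + 3c_2 = 1, -c_1 + 3c_2 = -5; solving gives c_1 = 2, c_2 = -1.
Check: 2f1 - f2 = (1, -5).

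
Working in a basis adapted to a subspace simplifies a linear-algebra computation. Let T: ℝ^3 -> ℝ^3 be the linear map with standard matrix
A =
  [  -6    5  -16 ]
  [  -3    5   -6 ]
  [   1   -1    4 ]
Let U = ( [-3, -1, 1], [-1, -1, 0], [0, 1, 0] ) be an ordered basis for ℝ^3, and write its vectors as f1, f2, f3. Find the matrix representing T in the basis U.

[[2, 0, -1], [-3, -1, -2], [-3, -3, 2]]

The j-th column of [T]_U is [T(fj)]_U.
T(f1) = A f1 = [-3, -2, 2] = 2f1 - 3f2 - 3f3, so column 1 is [2, -3, -3].
Repeating for f2, f3 and assembling the columns gives [[2, 0, -1], [-3, -1, -2], [-3, -3, 2]].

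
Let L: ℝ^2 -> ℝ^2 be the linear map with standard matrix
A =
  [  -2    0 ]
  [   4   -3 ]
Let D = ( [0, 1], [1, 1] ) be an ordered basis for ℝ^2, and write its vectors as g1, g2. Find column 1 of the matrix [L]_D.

Compute L(g1) = A g1 = [0, -3] in standard coordinates.
Then write this in D-coordinates: solve for y in y_1 g1 + y_2 g2 = [0, -3].
This gives y = [-3, 0], which is column 1 of [L]_D.

[-3, 0]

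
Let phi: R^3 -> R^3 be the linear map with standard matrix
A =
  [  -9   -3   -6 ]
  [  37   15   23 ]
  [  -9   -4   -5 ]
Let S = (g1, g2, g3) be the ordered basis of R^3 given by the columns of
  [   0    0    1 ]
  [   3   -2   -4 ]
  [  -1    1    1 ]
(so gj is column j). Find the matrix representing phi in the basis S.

The j-th column of [phi]_S is [phi(gj)]_S.
phi(g1) = A g1 = <-3, 22, -7> = 2g1 - 2g2 - 3g3, so column 1 is <2, -2, -3>.
Repeating for g2, g3 and assembling the columns gives [[2, -1, -2], [-2, 2, 3], [-3, 0, -3]].

[[2, -1, -2], [-2, 2, 3], [-3, 0, -3]]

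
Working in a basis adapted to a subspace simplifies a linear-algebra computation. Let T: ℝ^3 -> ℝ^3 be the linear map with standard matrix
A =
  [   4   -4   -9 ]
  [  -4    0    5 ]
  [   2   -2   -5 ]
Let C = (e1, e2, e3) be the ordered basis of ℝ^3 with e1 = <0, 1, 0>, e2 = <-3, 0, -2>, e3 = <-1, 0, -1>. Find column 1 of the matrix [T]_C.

Column 1 of [T]_C is the C-coordinate vector of T(e1).
In standard coordinates T(e1) = A e1 = <-4, 0, -2>.
Converting to C: <-4, 0, -2> = 0·e1 + 2e2 - 2e3, so the coordinate vector is <0, 2, -2>.

<0, 2, -2>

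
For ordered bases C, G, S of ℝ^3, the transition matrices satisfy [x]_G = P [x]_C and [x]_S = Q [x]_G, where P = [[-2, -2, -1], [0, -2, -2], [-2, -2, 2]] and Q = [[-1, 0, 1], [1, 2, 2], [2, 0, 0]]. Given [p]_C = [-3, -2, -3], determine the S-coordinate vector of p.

Apply P to get G-coordinates [13, 10, 4], then Q to get S-coordinates.
The result is [p]_S = [-9, 41, 26].

[-9, 41, 26]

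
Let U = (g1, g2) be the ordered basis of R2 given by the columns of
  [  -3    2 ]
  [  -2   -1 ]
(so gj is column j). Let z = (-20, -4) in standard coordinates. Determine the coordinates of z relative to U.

(4, -4)

Write z = c_1 g1 + c_2 g2 and solve for the c_i.
System: -3c_1 + 2c_2 = -20, -2c_1 - c_2 = -4; solving gives c_1 = 4, c_2 = -4.
Check: 4g1 - 4g2 = (-20, -4).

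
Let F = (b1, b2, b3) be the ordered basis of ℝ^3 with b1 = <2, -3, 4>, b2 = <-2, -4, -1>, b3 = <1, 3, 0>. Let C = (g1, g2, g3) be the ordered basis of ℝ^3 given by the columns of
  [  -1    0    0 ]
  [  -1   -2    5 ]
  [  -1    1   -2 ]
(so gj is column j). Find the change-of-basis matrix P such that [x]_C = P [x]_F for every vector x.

Column j of P is [bj]_C, since P maps F-coordinates to C-coordinates.
Expressing b1 in C: b1 = -2g1 + 0·g2 - g3, so column 1 of P is <-2, 0, -1>.
Doing the same for each bj gives P = [[-2, 2, -1], [0, 1, -1], [-1, 0, 0]].

[[-2, 2, -1], [0, 1, -1], [-1, 0, 0]]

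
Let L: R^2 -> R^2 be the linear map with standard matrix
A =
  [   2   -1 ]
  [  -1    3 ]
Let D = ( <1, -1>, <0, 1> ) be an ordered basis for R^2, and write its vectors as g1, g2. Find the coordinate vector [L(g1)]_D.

<3, -1>

Compute L(g1) = A g1 = <3, -4> in standard coordinates.
Then write this in D-coordinates: solve for y in y_1 g1 + y_2 g2 = <3, -4>.
This gives y = <3, -1>, which is column 1 of [L]_D.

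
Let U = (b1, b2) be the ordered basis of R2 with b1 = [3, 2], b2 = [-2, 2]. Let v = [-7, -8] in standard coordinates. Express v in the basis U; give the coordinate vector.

[-3, -1]

We seek scalars with c_1 b1 + c_2 b2 = v; equivalently solve M c = v where the columns of M are b1, b2.
System: 3c_1 - 2c_2 = -7, 2c_1 + 2c_2 = -8; solving gives c_1 = -3, c_2 = -1.
Check: -3b1 - b2 = [-7, -8].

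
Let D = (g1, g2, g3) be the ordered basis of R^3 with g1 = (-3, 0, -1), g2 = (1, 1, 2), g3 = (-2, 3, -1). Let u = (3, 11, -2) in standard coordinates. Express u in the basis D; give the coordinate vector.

(-4, -1, 4)

We seek scalars with c_1 g1 + ... + c_3 g3 = u; equivalently solve M c = u where the columns of M are g1, ..., g3.
Solving this 3x3 system gives c = (-4, -1, 4).
Check: -4g1 - g2 + 4g3 = (3, 11, -2).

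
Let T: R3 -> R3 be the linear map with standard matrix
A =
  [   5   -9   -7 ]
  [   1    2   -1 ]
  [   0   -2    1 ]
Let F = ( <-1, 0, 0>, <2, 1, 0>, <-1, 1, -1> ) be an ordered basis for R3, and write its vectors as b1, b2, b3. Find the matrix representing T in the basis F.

Let P have columns b1, ..., b3. Then [T]_F = P^(-1) A P.
Here det P = 1, so P^(-1) is integer; computing A P first and then P^(-1)(A P) gives [[3, 1, 2], [-1, 2, -1], [0, 2, 3]].

[[3, 1, 2], [-1, 2, -1], [0, 2, 3]]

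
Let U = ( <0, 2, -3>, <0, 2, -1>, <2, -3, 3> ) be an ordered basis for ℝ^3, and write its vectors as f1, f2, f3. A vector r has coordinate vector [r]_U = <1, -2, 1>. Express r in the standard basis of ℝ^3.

By definition r = f1 - 2f2 + f3.
Summing componentwise gives <2, -5, 2>.

<2, -5, 2>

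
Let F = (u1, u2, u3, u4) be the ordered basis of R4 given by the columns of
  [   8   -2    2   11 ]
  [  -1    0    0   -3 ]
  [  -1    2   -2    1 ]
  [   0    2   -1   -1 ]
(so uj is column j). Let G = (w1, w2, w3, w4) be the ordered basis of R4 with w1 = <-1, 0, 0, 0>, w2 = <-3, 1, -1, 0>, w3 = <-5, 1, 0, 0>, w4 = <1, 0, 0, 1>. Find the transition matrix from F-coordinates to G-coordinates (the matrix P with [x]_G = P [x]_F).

Column j of P is [uj]_G, since P maps F-coordinates to G-coordinates.
Expressing u1 in G: u1 = -w1 + w2 - 2w3 + 0·w4, so column 1 of P is <-1, 1, -2, 0>.
Doing the same for each uj gives P = [[-1, 0, 1, 1], [1, -2, 2, -1], [-2, 2, -2, -2], [0, 2, -1, -1]].

[[-1, 0, 1, 1], [1, -2, 2, -1], [-2, 2, -2, -2], [0, 2, -1, -1]]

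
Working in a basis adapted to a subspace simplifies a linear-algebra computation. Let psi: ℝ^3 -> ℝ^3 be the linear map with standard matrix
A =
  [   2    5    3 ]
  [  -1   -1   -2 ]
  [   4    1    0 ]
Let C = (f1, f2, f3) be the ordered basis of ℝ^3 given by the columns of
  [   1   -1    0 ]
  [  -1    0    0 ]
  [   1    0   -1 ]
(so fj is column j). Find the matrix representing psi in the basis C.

[[2, -1, -2], [2, 1, 1], [-1, 3, -2]]

The j-th column of [psi]_C is [psi(fj)]_C.
psi(f1) = A f1 = [0, -2, 3] = 2f1 + 2f2 - f3, so column 1 is [2, 2, -1].
Repeating for f2, f3 and assembling the columns gives [[2, -1, -2], [2, 1, 1], [-1, 3, -2]].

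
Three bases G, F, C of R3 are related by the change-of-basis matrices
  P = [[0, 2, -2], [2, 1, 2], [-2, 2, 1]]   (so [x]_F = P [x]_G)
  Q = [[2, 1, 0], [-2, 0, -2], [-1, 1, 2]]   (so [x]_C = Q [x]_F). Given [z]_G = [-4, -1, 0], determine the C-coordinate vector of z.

[-13, -8, 5]

First [z]_F = P [z]_G = [-2, -9, 6].
Then [z]_C = Q [z]_F = [-13, -8, 5].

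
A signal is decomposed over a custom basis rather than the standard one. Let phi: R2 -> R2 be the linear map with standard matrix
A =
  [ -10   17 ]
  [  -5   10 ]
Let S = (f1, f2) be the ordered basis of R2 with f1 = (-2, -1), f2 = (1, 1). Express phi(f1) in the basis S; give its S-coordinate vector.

Column 1 of [phi]_S is the S-coordinate vector of phi(f1).
In standard coordinates phi(f1) = A f1 = (3, 0).
Converting to S: (3, 0) = -3f1 - 3f2, so the coordinate vector is (-3, -3).

(-3, -3)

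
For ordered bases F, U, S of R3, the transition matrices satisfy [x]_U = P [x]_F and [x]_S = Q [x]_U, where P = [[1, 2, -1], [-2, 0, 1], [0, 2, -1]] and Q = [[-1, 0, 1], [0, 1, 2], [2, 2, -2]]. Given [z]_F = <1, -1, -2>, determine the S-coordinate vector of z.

Composing the changes, [z]_S = Q P [z]_F.
Q P = [[-1, 0, 0], [-2, 4, -1], [-2, 0, 2]]; applying this to <1, -1, -2> gives <-1, -4, -6>.

<-1, -4, -6>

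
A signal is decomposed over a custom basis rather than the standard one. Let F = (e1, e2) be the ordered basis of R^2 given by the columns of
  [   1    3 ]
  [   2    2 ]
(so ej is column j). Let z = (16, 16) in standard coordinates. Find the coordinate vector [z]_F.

Write z = c_1 e1 + c_2 e2 and solve for the c_i.
System: c_1 + 3c_2 = 16, 2c_1 + 2c_2 = 16; solving gives c_1 = 4, c_2 = 4.
Check: 4e1 + 4e2 = (16, 16).

(4, 4)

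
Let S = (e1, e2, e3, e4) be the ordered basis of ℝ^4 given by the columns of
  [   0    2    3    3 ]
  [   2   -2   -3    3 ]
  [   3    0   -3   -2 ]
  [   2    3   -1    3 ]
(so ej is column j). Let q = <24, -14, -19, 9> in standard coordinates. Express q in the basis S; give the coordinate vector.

<-1, 3, 4, 2>

[q]_S is the unique c with M c = q, where M has columns e1, ..., e4.
Row-reducing the augmented matrix [M | q] gives c = (-1, 3, 4, 2).
Check: -e1 + 3e2 + 4e3 + 2e4 = <24, -14, -19, 9>.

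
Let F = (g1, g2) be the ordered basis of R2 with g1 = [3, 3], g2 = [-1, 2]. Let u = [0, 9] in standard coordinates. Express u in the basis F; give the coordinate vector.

[1, 3]

Write u = c_1 g1 + c_2 g2 and solve for the c_i.
System: 3c_1 - c_2 = 0, 3c_1 + 2c_2 = 9; solving gives c_1 = 1, c_2 = 3.
Check: g1 + 3g2 = [0, 9].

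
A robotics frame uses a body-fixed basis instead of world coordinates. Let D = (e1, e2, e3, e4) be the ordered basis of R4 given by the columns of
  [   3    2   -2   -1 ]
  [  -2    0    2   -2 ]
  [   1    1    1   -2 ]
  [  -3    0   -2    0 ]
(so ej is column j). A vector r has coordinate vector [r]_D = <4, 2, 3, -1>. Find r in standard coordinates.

The coordinates say r = 4e1 + 2e2 + 3e3 - e4; adding the scaled basis vectors gives <11, 0, 11, -18>.

<11, 0, 11, -18>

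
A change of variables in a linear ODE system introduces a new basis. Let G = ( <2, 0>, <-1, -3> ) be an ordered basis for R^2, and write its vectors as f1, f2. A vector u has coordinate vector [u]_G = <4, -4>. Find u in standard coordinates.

The coordinates say u = 4f1 - 4f2; adding the scaled basis vectors gives <12, 12>.

<12, 12>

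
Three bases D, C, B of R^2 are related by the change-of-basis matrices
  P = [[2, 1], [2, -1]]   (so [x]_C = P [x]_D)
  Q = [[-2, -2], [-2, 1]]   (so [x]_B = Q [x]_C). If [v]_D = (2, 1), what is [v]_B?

Apply P to get C-coordinates (5, 3), then Q to get B-coordinates.
The result is [v]_B = (-16, -7).

(-16, -7)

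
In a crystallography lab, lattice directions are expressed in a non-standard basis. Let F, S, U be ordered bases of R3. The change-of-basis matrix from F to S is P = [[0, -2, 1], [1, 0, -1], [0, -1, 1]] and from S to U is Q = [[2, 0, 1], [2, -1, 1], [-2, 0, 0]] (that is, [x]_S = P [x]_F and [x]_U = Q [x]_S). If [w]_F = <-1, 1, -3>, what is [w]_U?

<-14, -16, 10>

First [w]_S = P [w]_F = <-5, 2, -4>.
Then [w]_U = Q [w]_S = <-14, -16, 10>.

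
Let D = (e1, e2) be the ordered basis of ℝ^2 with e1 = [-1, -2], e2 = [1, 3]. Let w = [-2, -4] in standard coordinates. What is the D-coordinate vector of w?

We seek scalars with c_1 e1 + c_2 e2 = w; equivalently solve M c = w where the columns of M are e1, e2.
System: -c_1 + c_2 = -2, -2c_1 + 3c_2 = -4; solving gives c_1 = 2, c_2 = 0.
Check: 2e1 + 0·e2 = [-2, -4].

[2, 0]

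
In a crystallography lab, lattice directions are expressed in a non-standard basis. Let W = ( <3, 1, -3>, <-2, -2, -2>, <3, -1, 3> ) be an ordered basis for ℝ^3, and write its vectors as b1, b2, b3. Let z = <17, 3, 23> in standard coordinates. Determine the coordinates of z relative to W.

[z]_W is the unique c with M c = z, where M has columns b1, ..., b3.
Solving this 3x3 system gives c = (-1, -4, 4).
Check: -b1 - 4b2 + 4b3 = <17, 3, 23>.

<-1, -4, 4>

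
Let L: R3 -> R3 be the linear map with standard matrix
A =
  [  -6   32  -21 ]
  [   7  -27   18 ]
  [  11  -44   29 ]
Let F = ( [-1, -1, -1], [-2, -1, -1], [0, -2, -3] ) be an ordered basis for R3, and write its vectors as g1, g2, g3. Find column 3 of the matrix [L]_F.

[3, -1, -1]

Column 3 of [L]_F is the F-coordinate vector of L(g3).
In standard coordinates L(g3) = A g3 = [-1, 0, 1].
Converting to F: [-1, 0, 1] = 3g1 - g2 - g3, so the coordinate vector is [3, -1, -1].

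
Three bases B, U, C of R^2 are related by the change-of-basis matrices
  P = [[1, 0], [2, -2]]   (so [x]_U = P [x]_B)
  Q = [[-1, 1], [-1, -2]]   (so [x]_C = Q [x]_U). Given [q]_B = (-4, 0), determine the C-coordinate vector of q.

First [q]_U = P [q]_B = (-4, -8).
Then [q]_C = Q [q]_U = (-4, 20).

(-4, 20)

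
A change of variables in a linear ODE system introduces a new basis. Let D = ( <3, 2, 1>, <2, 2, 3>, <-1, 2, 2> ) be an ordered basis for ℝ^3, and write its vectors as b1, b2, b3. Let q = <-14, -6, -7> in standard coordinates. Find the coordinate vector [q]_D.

We seek scalars with c_1 b1 + ... + c_3 b3 = q; equivalently solve M c = q where the columns of M are b1, ..., b3.
Row-reducing the augmented matrix [M | q] gives c = (-2, -3, 2).
Check: -2b1 - 3b2 + 2b3 = <-14, -6, -7>.

<-2, -3, 2>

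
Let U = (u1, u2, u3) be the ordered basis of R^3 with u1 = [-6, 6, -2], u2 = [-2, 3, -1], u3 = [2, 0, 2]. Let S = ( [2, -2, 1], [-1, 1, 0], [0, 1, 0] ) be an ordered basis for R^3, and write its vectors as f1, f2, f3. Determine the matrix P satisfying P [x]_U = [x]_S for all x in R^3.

Column j of P is [uj]_S, since P maps U-coordinates to S-coordinates.
Expressing u1 in S: u1 = -2f1 + 2f2 + 0·f3, so column 1 of P is [-2, 2, 0].
Doing the same for each uj gives P = [[-2, -1, 2], [2, 0, 2], [0, 1, 2]].

[[-2, -1, 2], [2, 0, 2], [0, 1, 2]]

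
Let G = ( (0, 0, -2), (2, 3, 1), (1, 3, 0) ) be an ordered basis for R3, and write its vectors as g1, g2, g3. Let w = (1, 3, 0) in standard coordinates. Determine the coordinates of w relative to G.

[w]_G is the unique c with M c = w, where M has columns g1, ..., g3.
Gaussian elimination on [M | w] yields c = (0, 0, 1).
Check: 0·g1 + 0·g2 + g3 = (1, 3, 0).

(0, 0, 1)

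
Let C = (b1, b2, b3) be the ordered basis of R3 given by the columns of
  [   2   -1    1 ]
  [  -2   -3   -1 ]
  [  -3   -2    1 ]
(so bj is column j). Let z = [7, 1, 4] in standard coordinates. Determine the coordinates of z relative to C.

[1, -2, 3]

[z]_C is the unique c with M c = z, where M has columns b1, ..., b3.
Row-reducing the augmented matrix [M | z] gives c = (1, -2, 3).
Check: b1 - 2b2 + 3b3 = [7, 1, 4].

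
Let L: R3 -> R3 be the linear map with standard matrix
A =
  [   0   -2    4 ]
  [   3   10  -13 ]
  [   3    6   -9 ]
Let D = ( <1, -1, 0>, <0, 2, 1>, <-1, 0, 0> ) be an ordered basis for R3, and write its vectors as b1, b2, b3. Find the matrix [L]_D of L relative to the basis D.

The j-th column of [L]_D is [L(bj)]_D.
L(b1) = A b1 = <2, -7, -3> = b1 - 3b2 - b3, so column 1 is <1, -3, -1>.
Repeating for b2, b3 and assembling the columns gives [[1, -1, -3], [-3, 3, -3], [-1, -1, -3]].

[[1, -1, -3], [-3, 3, -3], [-1, -1, -3]]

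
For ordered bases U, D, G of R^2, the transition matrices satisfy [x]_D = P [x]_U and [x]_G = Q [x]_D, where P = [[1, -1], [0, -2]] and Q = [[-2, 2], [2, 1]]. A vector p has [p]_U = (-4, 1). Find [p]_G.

Apply P to get D-coordinates (-5, -2), then Q to get G-coordinates.
The result is [p]_G = (6, -12).

(6, -12)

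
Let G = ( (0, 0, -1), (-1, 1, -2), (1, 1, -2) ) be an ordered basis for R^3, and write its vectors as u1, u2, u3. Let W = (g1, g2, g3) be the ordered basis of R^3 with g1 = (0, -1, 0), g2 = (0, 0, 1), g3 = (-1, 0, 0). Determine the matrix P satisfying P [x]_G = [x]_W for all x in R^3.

Let M have columns uj and N have columns gj. Then for every x, N [x]_W = x = M [x]_G, so P = N^(-1) M.
Since det N = 1, N^(-1) has integer entries; multiplying gives P = [[0, -1, -1], [-1, -2, -2], [0, 1, -1]].

[[0, -1, -1], [-1, -2, -2], [0, 1, -1]]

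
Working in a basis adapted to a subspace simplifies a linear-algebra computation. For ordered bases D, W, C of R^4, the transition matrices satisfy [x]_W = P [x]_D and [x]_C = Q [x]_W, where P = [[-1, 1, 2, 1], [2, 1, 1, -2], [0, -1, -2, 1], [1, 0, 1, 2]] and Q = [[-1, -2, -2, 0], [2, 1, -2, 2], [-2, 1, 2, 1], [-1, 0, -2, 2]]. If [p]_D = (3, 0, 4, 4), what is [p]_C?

(-5, 58, -9, 29)

Apply P to get W-coordinates (9, 2, -4, 15), then Q to get C-coordinates.
The result is [p]_C = (-5, 58, -9, 29).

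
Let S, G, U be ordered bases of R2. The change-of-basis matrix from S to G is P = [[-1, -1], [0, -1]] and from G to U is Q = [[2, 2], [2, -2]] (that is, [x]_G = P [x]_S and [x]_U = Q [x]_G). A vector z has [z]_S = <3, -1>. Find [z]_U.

<-2, -6>

First [z]_G = P [z]_S = <-2, 1>.
Then [z]_U = Q [z]_G = <-2, -6>.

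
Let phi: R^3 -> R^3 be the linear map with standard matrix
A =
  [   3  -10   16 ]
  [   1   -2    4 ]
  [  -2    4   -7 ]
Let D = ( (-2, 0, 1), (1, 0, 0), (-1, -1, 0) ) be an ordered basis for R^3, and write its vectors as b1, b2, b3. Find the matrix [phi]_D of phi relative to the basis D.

Let P have columns b1, ..., b3. Then [phi]_D = P^(-1) A P.
Here det P = -1, so P^(-1) is integer; computing A P first and then P^(-1)(A P) gives [[-3, -2, -2], [2, -2, 2], [-2, -1, -1]].

[[-3, -2, -2], [2, -2, 2], [-2, -1, -1]]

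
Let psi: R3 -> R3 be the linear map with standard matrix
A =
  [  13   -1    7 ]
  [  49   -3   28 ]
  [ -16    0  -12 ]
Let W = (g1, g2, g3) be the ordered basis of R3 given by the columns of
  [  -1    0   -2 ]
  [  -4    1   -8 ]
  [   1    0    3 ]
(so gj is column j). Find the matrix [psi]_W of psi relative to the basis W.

With P the matrix whose columns are g1, ..., g3, [psi]_W = P^(-1) A P.
Column by column: psi(g1) = A g1 = <-2, -9, 4>; its W-coordinates <-2, -1, 2> give column 1.
Continuing for each basis vector yields [psi]_W = [[-2, 3, -1], [-1, 1, -2], [2, -1, -1]].

[[-2, 3, -1], [-1, 1, -2], [2, -1, -1]]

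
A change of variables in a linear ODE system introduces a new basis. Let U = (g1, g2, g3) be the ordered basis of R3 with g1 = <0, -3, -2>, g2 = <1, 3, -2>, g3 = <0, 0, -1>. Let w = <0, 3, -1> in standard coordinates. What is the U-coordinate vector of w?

Write w = c_1 g1 + ... + c_3 g3 and solve for the c_i.
Row-reducing the augmented matrix [M | w] gives c = (-1, 0, 3).
Check: -g1 + 0·g2 + 3g3 = <0, 3, -1>.

<-1, 0, 3>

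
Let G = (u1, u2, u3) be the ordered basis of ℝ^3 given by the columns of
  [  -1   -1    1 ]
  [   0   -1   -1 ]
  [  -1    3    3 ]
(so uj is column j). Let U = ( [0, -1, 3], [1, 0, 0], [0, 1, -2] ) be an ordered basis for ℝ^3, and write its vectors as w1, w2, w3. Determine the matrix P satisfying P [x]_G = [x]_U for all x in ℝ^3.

Column j of P is [uj]_U, since P maps G-coordinates to U-coordinates.
Expressing u1 in U: u1 = -w1 - w2 - w3, so column 1 of P is [-1, -1, -1].
Doing the same for each uj gives P = [[-1, 1, 1], [-1, -1, 1], [-1, 0, 0]].

[[-1, 1, 1], [-1, -1, 1], [-1, 0, 0]]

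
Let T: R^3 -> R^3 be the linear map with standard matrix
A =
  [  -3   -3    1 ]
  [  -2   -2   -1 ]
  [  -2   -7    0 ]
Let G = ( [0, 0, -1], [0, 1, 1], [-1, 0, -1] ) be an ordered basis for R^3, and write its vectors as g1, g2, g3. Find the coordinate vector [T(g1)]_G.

[0, 1, 1]

Column 1 of [T]_G is the G-coordinate vector of T(g1).
In standard coordinates T(g1) = A g1 = [-1, 1, 0].
Converting to G: [-1, 1, 0] = 0·g1 + g2 + g3, so the coordinate vector is [0, 1, 1].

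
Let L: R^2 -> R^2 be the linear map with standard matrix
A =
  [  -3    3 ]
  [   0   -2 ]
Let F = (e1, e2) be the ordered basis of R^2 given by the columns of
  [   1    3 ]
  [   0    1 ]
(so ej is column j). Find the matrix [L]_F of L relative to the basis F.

[[-3, 0], [0, -2]]

Let P have columns e1, e2. Then [L]_F = P^(-1) A P.
Here det P = 1, so P^(-1) is integer; computing A P first and then P^(-1)(A P) gives [[-3, 0], [0, -2]].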